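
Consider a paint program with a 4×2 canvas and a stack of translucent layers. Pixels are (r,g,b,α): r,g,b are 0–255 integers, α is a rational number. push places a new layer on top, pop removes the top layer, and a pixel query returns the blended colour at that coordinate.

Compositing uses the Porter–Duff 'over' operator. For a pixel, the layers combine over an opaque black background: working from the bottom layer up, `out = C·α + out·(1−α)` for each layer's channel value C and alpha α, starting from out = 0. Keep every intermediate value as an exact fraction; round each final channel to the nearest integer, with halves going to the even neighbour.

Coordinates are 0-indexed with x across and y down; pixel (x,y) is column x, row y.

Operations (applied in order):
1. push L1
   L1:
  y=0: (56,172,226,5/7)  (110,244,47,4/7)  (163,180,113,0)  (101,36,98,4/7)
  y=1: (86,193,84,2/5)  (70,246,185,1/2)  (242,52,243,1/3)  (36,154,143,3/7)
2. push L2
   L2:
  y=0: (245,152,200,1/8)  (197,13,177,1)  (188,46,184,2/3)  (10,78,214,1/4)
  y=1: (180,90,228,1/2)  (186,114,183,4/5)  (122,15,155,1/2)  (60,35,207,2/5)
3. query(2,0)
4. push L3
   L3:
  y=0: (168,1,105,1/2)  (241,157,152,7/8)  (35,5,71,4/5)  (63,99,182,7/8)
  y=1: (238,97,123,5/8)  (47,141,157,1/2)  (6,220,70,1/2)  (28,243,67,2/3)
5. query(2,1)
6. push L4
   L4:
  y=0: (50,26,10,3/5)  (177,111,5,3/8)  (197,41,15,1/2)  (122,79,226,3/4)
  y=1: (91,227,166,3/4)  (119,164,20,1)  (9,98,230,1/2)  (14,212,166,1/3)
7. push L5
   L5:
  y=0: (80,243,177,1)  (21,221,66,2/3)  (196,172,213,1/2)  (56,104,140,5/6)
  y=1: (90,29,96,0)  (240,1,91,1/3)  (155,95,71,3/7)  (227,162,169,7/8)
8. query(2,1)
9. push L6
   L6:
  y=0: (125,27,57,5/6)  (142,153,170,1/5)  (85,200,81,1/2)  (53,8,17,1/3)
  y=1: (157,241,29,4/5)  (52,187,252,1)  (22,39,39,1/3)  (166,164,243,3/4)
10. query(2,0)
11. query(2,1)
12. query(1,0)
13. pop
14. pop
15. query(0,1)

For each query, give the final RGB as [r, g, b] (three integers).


(2,0) stack=L1,L2; from [0,0,0]:
L1 α=0: [0, 0, 0]
L2 α=2/3: [376/3, 92/3, 368/3]
→ [125, 31, 123]

query (2,1) [L1,L2,L3] — begin 0,0,0
after L1 α=1/3: [242/3, 52/3, 81]
after L2 α=1/2: [304/3, 97/6, 118]
after L3 α=1/2: [161/3, 1417/12, 94]
= [54, 118, 94]

(2,1) stack=L1,L2,L3,L4,L5; from [0,0,0]:
after L1 α=1/3: [242/3, 52/3, 81]
after L2 α=1/2: [304/3, 97/6, 118]
after L3 α=1/2: [161/3, 1417/12, 94]
after L4 α=1/2: [94/3, 2593/24, 162]
after L5 α=3/7: [253/3, 4303/42, 123]
→ [84, 102, 123]

query (2,0) [L1,L2,L3,L4,L5,L6] — begin 0,0,0
after L1 α=0: [0, 0, 0]
after L2 α=2/3: [376/3, 92/3, 368/3]
after L3 α=4/5: [796/15, 152/15, 244/3]
after L4 α=1/2: [3751/30, 767/30, 289/6]
after L5 α=1/2: [9631/60, 5927/60, 1567/12]
after L6 α=1/2: [14731/120, 17927/120, 2539/24]
→ [123, 149, 106]

(2,1) stack=L1,L2,L3,L4,L5,L6; from [0,0,0]:
+L1 (α=1/3) → [242/3, 52/3, 81]
+L2 (α=1/2) → [304/3, 97/6, 118]
+L3 (α=1/2) → [161/3, 1417/12, 94]
+L4 (α=1/2) → [94/3, 2593/24, 162]
+L5 (α=3/7) → [253/3, 4303/42, 123]
+L6 (α=1/3) → [572/9, 5122/63, 95]
rounded: [64, 81, 95]

(1,0) stack=L1,L2,L3,L4,L5,L6; from [0,0,0]:
L1 α=4/7: [440/7, 976/7, 188/7]
L2 α=1: [197, 13, 177]
L3 α=7/8: [471/2, 139, 1241/8]
L4 α=3/8: [3417/16, 257/2, 6325/64]
L5 α=2/3: [1363/16, 1141/6, 14773/192]
L6 α=1/5: [1931/20, 2741/15, 22933/240]
rounded: [97, 183, 96]

query (0,1) [L1,L2,L3,L4] — begin 0,0,0
+L1 (α=2/5) → [172/5, 386/5, 168/5]
+L2 (α=1/2) → [536/5, 418/5, 654/5]
+L3 (α=5/8) → [3779/20, 3679/40, 5037/40]
+L4 (α=3/4) → [9239/80, 30919/160, 24957/160]
rounded: [115, 193, 156]


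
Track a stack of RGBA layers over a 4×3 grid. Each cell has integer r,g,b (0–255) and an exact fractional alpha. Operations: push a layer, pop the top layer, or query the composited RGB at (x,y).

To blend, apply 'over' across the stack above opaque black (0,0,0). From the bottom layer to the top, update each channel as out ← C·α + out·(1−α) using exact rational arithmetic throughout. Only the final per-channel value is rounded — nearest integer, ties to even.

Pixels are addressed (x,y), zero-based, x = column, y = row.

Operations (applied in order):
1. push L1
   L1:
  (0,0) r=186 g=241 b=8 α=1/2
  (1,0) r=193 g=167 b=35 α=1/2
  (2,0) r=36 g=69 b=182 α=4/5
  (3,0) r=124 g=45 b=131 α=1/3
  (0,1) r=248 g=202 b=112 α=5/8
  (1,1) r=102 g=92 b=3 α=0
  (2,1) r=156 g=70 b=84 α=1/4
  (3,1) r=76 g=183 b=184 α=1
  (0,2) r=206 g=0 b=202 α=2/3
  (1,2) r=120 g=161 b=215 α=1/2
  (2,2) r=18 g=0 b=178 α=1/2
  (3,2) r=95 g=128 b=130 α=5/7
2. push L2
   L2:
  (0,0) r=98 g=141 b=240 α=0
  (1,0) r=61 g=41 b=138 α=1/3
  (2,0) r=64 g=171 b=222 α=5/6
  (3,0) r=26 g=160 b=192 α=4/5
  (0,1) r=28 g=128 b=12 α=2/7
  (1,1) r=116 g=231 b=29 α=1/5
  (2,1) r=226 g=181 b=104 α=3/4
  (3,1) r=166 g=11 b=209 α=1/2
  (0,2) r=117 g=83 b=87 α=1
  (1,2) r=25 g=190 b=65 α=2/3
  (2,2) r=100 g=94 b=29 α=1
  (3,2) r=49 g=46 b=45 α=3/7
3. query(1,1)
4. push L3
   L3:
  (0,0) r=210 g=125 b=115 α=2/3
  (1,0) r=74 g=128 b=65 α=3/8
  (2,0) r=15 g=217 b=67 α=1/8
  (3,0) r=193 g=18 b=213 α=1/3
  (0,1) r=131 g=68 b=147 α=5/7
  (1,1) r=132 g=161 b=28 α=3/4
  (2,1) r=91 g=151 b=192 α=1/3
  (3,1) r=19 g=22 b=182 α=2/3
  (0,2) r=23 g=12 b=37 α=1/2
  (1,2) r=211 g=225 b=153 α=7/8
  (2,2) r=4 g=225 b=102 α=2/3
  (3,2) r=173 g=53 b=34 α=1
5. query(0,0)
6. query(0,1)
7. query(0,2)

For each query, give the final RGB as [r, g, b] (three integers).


at x=1,y=1 over L1,L2:
L1 α=0: [0, 0, 0]
L2 α=1/5: [116/5, 231/5, 29/5]
rounded: [23, 46, 6]

(0,0) stack=L1,L2,L3; from [0,0,0]:
+L1 (α=1/2) → [93, 241/2, 4]
+L2 (α=0) → [93, 241/2, 4]
+L3 (α=2/3) → [171, 247/2, 78]
→ [171, 124, 78]

(0,1) stack=L1,L2,L3; from [0,0,0]:
after L1 α=5/8: [155, 505/4, 70]
after L2 α=2/7: [831/7, 507/4, 374/7]
after L3 α=5/7: [6247/49, 1187/14, 5893/49]
= [127, 85, 120]

query (0,2) [L1,L2,L3] — begin 0,0,0
L1 α=2/3: [412/3, 0, 404/3]
L2 α=1: [117, 83, 87]
L3 α=1/2: [70, 95/2, 62]
→ [70, 48, 62]


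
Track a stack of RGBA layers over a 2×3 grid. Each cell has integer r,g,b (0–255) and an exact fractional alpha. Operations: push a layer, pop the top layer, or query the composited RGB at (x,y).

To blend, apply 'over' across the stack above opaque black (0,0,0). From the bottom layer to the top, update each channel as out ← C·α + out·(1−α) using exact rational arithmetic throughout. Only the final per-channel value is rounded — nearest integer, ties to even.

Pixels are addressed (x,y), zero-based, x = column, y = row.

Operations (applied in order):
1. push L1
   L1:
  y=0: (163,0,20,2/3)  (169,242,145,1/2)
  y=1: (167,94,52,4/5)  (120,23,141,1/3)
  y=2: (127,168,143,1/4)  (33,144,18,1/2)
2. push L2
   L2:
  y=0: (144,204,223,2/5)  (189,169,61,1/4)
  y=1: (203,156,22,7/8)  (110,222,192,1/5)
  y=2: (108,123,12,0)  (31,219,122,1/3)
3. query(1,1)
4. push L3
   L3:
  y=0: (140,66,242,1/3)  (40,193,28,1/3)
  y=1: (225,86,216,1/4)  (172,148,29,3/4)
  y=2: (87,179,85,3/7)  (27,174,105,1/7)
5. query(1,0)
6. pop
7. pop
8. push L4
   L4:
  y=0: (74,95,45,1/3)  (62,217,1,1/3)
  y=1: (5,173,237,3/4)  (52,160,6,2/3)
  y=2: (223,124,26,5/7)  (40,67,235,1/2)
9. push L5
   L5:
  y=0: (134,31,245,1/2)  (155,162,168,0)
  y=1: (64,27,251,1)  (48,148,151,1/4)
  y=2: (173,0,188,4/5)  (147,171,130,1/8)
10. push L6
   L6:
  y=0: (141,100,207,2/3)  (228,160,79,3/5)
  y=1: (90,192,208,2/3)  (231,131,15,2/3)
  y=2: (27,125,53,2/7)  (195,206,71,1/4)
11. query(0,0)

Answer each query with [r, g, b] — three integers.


(1,1) stack=L1,L2; from [0,0,0]:
L1 α=1/3: [40, 23/3, 47]
L2 α=1/5: [54, 758/15, 76]
rounded: [54, 51, 76]

at x=1,y=0 over L1,L2,L3:
L1 α=1/2: [169/2, 121, 145/2]
L2 α=1/4: [885/8, 133, 557/8]
L3 α=1/3: [1045/12, 153, 223/4]
→ [87, 153, 56]

at x=0,y=0 over L1,L4,L5,L6:
+L1 (α=2/3) → [326/3, 0, 40/3]
+L4 (α=1/3) → [874/9, 95/3, 215/9]
+L5 (α=1/2) → [1040/9, 94/3, 1210/9]
+L6 (α=2/3) → [3578/27, 694/9, 4936/27]
= [133, 77, 183]


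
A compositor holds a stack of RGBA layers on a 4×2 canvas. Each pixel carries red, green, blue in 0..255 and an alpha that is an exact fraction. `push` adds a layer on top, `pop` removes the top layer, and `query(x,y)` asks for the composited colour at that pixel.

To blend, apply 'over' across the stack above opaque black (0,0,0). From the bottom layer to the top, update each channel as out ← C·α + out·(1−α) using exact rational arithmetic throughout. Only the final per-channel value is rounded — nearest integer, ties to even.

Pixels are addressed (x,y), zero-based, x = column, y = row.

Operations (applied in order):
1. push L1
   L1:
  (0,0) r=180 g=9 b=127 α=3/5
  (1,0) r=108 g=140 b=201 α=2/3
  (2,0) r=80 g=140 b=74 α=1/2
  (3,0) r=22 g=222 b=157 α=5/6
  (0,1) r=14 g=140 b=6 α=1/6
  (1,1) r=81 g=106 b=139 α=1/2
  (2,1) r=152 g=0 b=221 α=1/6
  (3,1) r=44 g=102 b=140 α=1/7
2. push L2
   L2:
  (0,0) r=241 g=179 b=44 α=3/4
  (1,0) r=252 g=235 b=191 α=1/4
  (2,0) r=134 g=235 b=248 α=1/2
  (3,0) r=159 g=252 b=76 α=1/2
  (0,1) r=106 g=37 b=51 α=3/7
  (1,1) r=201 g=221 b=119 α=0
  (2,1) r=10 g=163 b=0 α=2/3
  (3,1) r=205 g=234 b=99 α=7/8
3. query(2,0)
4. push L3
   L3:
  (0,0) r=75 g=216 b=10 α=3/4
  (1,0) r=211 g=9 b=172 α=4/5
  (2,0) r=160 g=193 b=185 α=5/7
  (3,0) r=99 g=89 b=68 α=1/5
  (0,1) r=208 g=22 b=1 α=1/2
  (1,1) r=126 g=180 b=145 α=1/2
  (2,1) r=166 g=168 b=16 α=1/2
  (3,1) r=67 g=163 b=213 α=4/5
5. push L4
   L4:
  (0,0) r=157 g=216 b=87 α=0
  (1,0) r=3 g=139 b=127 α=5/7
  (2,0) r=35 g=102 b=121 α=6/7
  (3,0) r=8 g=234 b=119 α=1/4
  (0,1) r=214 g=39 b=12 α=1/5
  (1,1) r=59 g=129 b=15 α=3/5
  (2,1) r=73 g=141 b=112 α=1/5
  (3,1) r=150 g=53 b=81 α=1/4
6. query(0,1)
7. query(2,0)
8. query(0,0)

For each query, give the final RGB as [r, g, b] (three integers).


at x=2,y=0 over L1,L2:
after L1 α=1/2: [40, 70, 37]
after L2 α=1/2: [87, 305/2, 285/2]
rounded: [87, 152, 142]

(0,1) stack=L1,L2,L3,L4; from [0,0,0]:
L1 α=1/6: [7/3, 70/3, 1]
L2 α=3/7: [982/21, 613/21, 157/7]
L3 α=1/2: [2675/21, 1075/42, 82/7]
L4 α=1/5: [15194/105, 2969/105, 412/35]
rounded: [145, 28, 12]

query (2,0) [L1,L2,L3,L4] — begin 0,0,0
after L1 α=1/2: [40, 70, 37]
after L2 α=1/2: [87, 305/2, 285/2]
after L3 α=5/7: [974/7, 1270/7, 1210/7]
after L4 α=6/7: [2444/49, 5554/49, 6292/49]
rounded: [50, 113, 128]

at x=0,y=0 over L1,L2,L3,L4:
after L1 α=3/5: [108, 27/5, 381/5]
after L2 α=3/4: [831/4, 678/5, 1041/20]
after L3 α=3/4: [1731/16, 1959/10, 1641/80]
after L4 α=0: [1731/16, 1959/10, 1641/80]
rounded: [108, 196, 21]


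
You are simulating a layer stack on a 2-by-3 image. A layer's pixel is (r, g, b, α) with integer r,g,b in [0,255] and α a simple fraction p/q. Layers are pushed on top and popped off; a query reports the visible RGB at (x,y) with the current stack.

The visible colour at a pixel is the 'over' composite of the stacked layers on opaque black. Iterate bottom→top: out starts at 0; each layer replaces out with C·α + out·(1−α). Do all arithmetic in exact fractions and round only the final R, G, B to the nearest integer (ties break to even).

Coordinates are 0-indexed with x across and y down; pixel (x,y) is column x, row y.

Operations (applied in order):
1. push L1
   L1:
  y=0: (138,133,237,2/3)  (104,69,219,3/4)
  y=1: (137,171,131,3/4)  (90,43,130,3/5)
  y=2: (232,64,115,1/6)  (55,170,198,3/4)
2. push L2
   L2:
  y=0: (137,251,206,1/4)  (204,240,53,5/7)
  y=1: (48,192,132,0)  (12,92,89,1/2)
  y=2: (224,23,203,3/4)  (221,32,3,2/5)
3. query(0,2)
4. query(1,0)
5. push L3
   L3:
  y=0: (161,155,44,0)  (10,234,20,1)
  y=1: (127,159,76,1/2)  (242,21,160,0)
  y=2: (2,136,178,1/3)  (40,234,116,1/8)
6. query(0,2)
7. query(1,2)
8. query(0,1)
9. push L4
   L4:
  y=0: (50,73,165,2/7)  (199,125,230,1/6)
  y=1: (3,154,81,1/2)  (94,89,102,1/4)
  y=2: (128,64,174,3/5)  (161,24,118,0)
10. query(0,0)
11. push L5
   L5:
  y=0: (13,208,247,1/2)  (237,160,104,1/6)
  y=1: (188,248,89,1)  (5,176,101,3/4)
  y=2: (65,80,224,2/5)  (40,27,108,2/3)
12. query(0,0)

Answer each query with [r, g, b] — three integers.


at x=0,y=2 over L1,L2:
after L1 α=1/6: [116/3, 32/3, 115/6]
after L2 α=3/4: [533/3, 239/12, 3769/24]
= [178, 20, 157]

query (1,0) [L1,L2] — begin 0,0,0
after L1 α=3/4: [78, 207/4, 657/4]
after L2 α=5/7: [168, 2607/14, 1187/14]
rounded: [168, 186, 85]

at x=0,y=2 over L1,L2,L3:
+L1 (α=1/6) → [116/3, 32/3, 115/6]
+L2 (α=3/4) → [533/3, 239/12, 3769/24]
+L3 (α=1/3) → [1072/9, 1055/18, 5905/36]
= [119, 59, 164]

at x=1,y=2 over L1,L2,L3:
+L1 (α=3/4) → [165/4, 255/2, 297/2]
+L2 (α=2/5) → [2263/20, 893/10, 903/10]
+L3 (α=1/8) → [16641/160, 8591/80, 7481/80]
rounded: [104, 107, 94]

(0,1) stack=L1,L2,L3; from [0,0,0]:
after L1 α=3/4: [411/4, 513/4, 393/4]
after L2 α=0: [411/4, 513/4, 393/4]
after L3 α=1/2: [919/8, 1149/8, 697/8]
→ [115, 144, 87]

query (0,0) [L1,L2,L3,L4] — begin 0,0,0
+L1 (α=2/3) → [92, 266/3, 158]
+L2 (α=1/4) → [413/4, 517/4, 170]
+L3 (α=0) → [413/4, 517/4, 170]
+L4 (α=2/7) → [2465/28, 3169/28, 1180/7]
rounded: [88, 113, 169]

query (0,0) [L1,L2,L3,L4,L5] — begin 0,0,0
after L1 α=2/3: [92, 266/3, 158]
after L2 α=1/4: [413/4, 517/4, 170]
after L3 α=0: [413/4, 517/4, 170]
after L4 α=2/7: [2465/28, 3169/28, 1180/7]
after L5 α=1/2: [2829/56, 8993/56, 2909/14]
rounded: [51, 161, 208]


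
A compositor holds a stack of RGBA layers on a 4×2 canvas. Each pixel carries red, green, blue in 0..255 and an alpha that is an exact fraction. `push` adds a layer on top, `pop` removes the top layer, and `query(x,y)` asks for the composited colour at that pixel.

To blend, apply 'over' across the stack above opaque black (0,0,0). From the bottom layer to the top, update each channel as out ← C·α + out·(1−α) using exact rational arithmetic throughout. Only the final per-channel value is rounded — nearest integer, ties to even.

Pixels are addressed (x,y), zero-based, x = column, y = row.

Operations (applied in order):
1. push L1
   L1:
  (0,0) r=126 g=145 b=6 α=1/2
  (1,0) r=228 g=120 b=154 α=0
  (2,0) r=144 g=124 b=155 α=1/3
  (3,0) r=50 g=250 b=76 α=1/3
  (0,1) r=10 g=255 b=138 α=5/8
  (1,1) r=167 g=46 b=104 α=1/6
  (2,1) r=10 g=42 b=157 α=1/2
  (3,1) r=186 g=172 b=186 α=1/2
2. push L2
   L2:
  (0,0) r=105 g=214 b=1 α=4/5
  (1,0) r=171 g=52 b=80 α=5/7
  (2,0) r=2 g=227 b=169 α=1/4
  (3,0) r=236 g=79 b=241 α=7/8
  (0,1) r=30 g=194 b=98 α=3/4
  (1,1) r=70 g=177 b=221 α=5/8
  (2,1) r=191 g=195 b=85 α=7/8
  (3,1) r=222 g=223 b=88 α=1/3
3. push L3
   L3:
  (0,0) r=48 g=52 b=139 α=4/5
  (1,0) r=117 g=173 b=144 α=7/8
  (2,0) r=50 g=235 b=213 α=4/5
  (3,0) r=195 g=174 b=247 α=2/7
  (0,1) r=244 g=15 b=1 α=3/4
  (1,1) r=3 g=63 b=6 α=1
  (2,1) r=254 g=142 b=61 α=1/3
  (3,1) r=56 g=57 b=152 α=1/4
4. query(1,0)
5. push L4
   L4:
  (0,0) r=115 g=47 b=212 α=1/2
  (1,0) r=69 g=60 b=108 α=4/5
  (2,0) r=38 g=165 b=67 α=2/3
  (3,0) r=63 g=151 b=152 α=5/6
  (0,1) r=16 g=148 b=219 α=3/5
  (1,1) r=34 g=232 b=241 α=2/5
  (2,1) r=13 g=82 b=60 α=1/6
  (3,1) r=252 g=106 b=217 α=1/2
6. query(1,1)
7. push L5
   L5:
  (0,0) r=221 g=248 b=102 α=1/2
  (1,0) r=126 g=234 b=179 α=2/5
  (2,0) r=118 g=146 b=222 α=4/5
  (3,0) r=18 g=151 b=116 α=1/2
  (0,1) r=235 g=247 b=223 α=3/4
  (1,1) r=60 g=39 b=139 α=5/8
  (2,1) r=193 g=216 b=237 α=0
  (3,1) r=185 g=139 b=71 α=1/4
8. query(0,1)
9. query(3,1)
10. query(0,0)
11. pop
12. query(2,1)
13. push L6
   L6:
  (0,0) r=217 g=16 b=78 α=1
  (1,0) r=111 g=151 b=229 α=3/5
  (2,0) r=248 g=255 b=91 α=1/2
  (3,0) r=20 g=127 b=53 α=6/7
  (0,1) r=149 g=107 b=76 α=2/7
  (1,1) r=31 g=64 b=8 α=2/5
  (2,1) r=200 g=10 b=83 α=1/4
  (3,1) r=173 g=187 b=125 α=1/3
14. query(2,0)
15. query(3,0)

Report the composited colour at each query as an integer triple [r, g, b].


(1,0) stack=L1,L2,L3; from [0,0,0]:
after L1 α=0: [0, 0, 0]
after L2 α=5/7: [855/7, 260/7, 400/7]
after L3 α=7/8: [1647/14, 8737/56, 932/7]
= [118, 156, 133]

at x=1,y=1 over L1,L2,L3,L4:
after L1 α=1/6: [167/6, 23/3, 52/3]
after L2 α=5/8: [867/16, 227/2, 1157/8]
after L3 α=1: [3, 63, 6]
after L4 α=2/5: [77/5, 653/5, 100]
→ [15, 131, 100]

(0,1) stack=L1,L2,L3,L4,L5; from [0,0,0]:
after L1 α=5/8: [25/4, 1275/8, 345/4]
after L2 α=3/4: [385/16, 5931/32, 1521/16]
after L3 α=3/4: [12097/64, 7371/128, 1569/64]
after L4 α=3/5: [13633/160, 35787/320, 22593/160]
after L5 α=3/4: [126433/640, 272907/1280, 129633/640]
= [198, 213, 203]

query (3,1) [L1,L2,L3,L4,L5] — begin 0,0,0
L1 α=1/2: [93, 86, 93]
L2 α=1/3: [136, 395/3, 274/3]
L3 α=1/4: [116, 113, 213/2]
L4 α=1/2: [184, 219/2, 647/4]
L5 α=1/4: [737/4, 935/8, 2225/16]
rounded: [184, 117, 139]

query (0,0) [L1,L2,L3,L4,L5] — begin 0,0,0
L1 α=1/2: [63, 145/2, 3]
L2 α=4/5: [483/5, 1857/10, 7/5]
L3 α=4/5: [1443/25, 3937/50, 2787/25]
L4 α=1/2: [2159/25, 6287/100, 8087/50]
L5 α=1/2: [3842/25, 31087/200, 13187/100]
→ [154, 155, 132]

query (2,1) [L1,L2,L3,L4] — begin 0,0,0
after L1 α=1/2: [5, 21, 157/2]
after L2 α=7/8: [671/4, 693/4, 1347/16]
after L3 α=1/3: [393/2, 977/6, 1835/24]
after L4 α=1/6: [1991/12, 5377/36, 10615/144]
= [166, 149, 74]

(2,0) stack=L1,L2,L3,L4,L6; from [0,0,0]:
+L1 (α=1/3) → [48, 124/3, 155/3]
+L2 (α=1/4) → [73/2, 351/4, 81]
+L3 (α=4/5) → [473/10, 4111/20, 933/5]
+L4 (α=2/3) → [411/10, 10711/60, 1603/15]
+L6 (α=1/2) → [2891/20, 26011/120, 1484/15]
rounded: [145, 217, 99]

(3,0) stack=L1,L2,L3,L4,L6; from [0,0,0]:
+L1 (α=1/3) → [50/3, 250/3, 76/3]
+L2 (α=7/8) → [2503/12, 1909/24, 5137/24]
+L3 (α=2/7) → [17195/84, 17897/168, 5363/24]
+L4 (α=5/6) → [43655/504, 144737/1008, 23603/144]
+L6 (α=6/7) → [104135/3528, 912833/7056, 69395/1008]
rounded: [30, 129, 69]


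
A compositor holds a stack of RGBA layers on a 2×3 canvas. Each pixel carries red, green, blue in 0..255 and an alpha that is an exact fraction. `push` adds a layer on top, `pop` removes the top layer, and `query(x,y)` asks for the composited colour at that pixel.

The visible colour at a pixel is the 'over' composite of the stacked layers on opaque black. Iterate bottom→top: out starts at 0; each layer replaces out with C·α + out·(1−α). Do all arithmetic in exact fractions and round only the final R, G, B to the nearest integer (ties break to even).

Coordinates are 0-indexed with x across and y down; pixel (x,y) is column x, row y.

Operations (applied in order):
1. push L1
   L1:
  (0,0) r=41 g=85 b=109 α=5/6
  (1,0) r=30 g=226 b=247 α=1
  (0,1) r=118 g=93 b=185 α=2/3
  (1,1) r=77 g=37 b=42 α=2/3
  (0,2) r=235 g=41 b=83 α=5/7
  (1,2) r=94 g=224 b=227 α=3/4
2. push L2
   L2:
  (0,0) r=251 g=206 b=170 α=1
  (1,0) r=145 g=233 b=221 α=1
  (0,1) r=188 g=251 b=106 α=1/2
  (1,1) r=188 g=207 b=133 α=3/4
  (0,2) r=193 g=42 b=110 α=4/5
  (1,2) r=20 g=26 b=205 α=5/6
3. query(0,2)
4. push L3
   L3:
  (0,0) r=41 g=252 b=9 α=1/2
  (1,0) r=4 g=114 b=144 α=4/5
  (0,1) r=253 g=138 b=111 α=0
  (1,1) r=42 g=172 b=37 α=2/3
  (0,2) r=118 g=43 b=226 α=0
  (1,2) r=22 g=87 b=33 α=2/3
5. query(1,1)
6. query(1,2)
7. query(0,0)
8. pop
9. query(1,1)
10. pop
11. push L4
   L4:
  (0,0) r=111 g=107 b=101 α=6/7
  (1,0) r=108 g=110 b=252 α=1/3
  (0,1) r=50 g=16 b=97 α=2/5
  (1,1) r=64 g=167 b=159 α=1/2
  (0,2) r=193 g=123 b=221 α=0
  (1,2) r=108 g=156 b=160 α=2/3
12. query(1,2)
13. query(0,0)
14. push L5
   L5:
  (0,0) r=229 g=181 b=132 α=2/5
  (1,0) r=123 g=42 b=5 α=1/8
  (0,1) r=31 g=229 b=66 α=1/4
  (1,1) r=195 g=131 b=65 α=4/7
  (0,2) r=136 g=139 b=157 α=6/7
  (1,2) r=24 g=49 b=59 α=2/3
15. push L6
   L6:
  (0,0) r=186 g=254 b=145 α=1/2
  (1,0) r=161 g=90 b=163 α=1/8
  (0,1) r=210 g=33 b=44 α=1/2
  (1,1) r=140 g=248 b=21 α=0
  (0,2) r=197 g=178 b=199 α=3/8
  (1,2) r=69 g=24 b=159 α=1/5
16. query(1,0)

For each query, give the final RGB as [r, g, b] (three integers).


query (0,2) [L1,L2] — begin 0,0,0
after L1 α=5/7: [1175/7, 205/7, 415/7]
after L2 α=4/5: [6579/35, 1381/35, 699/7]
= [188, 39, 100]

(1,1) stack=L1,L2,L3; from [0,0,0]:
L1 α=2/3: [154/3, 74/3, 28]
L2 α=3/4: [923/6, 1937/12, 427/4]
L3 α=2/3: [1427/18, 6065/36, 241/4]
rounded: [79, 168, 60]

query (1,2) [L1,L2,L3] — begin 0,0,0
L1 α=3/4: [141/2, 168, 681/4]
L2 α=5/6: [341/12, 149/3, 4781/24]
L3 α=2/3: [869/36, 671/9, 6365/72]
→ [24, 75, 88]

at x=0,y=0 over L1,L2,L3:
L1 α=5/6: [205/6, 425/6, 545/6]
L2 α=1: [251, 206, 170]
L3 α=1/2: [146, 229, 179/2]
rounded: [146, 229, 90]

query (1,1) [L1,L2] — begin 0,0,0
+L1 (α=2/3) → [154/3, 74/3, 28]
+L2 (α=3/4) → [923/6, 1937/12, 427/4]
= [154, 161, 107]

query (1,2) [L1,L4] — begin 0,0,0
+L1 (α=3/4) → [141/2, 168, 681/4]
+L4 (α=2/3) → [191/2, 160, 1961/12]
→ [96, 160, 163]

query (0,0) [L1,L4] — begin 0,0,0
after L1 α=5/6: [205/6, 425/6, 545/6]
after L4 α=6/7: [4201/42, 611/6, 4181/42]
→ [100, 102, 100]

(1,0) stack=L1,L4,L5,L6; from [0,0,0]:
after L1 α=1: [30, 226, 247]
after L4 α=1/3: [56, 562/3, 746/3]
after L5 α=1/8: [515/8, 1015/6, 5237/24]
after L6 α=1/8: [4893/64, 7645/48, 40571/192]
rounded: [76, 159, 211]


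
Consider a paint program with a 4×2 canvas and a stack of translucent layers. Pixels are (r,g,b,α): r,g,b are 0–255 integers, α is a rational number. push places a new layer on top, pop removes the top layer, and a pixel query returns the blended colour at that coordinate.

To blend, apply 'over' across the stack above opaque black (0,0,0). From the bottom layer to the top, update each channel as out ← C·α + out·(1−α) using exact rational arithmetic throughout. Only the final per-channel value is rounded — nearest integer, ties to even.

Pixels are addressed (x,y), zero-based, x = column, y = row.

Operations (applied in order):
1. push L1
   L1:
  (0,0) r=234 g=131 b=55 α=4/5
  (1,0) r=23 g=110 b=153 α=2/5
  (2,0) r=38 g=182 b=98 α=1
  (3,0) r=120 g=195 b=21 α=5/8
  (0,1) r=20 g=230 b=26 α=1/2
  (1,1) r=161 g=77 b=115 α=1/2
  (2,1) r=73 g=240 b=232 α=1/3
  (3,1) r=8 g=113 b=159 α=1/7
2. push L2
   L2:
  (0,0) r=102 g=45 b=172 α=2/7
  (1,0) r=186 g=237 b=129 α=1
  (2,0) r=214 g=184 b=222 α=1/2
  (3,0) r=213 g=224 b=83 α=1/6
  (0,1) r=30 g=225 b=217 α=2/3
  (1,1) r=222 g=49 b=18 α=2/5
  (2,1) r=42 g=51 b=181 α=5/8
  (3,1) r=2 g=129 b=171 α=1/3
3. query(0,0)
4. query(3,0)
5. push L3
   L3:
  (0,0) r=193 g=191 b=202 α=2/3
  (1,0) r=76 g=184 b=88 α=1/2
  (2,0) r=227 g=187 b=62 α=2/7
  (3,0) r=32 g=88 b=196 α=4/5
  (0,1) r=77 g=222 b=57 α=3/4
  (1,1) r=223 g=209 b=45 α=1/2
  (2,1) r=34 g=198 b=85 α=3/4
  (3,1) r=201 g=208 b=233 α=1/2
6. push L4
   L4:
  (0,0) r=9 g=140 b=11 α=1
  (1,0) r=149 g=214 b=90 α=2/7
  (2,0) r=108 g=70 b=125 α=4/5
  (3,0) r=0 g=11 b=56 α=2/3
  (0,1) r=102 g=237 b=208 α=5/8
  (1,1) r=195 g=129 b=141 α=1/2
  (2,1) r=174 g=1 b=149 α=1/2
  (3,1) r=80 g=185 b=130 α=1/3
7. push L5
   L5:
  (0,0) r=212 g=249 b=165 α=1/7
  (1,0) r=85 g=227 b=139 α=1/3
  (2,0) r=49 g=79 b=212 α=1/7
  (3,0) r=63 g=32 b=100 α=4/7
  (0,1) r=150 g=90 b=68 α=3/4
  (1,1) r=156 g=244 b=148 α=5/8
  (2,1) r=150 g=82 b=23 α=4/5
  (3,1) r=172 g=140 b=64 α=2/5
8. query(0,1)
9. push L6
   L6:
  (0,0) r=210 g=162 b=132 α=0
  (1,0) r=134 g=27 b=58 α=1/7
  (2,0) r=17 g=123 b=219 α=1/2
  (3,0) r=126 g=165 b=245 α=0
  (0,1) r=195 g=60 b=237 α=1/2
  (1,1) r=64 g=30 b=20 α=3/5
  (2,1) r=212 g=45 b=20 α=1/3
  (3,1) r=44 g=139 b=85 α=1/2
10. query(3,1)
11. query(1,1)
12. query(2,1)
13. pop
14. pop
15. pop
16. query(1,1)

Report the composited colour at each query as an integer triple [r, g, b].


query (0,0) [L1,L2] — begin 0,0,0
after L1 α=4/5: [936/5, 524/5, 44]
after L2 α=2/7: [1140/7, 614/7, 564/7]
→ [163, 88, 81]

at x=3,y=0 over L1,L2:
+L1 (α=5/8) → [75, 975/8, 105/8]
+L2 (α=1/6) → [98, 6667/48, 1189/48]
= [98, 139, 25]

at x=0,y=1 over L1,L2,L3,L4,L5:
+L1 (α=1/2) → [10, 115, 13]
+L2 (α=2/3) → [70/3, 565/3, 149]
+L3 (α=3/4) → [763/12, 2563/12, 80]
+L4 (α=5/8) → [2803/32, 7303/32, 160]
+L5 (α=3/4) → [17203/128, 15943/128, 91]
= [134, 125, 91]

at x=3,y=1 over L1,L2,L3,L4,L5,L6:
L1 α=1/7: [8/7, 113/7, 159/7]
L2 α=1/3: [10/7, 1129/21, 505/7]
L3 α=1/2: [1417/14, 5497/42, 1068/7]
L4 α=1/3: [659/7, 9382/63, 3046/21]
L5 α=2/5: [877/7, 15262/105, 3942/35]
L6 α=1/2: [1185/14, 29857/210, 6917/70]
→ [85, 142, 99]

at x=1,y=1 over L1,L2,L3,L4,L5,L6:
L1 α=1/2: [161/2, 77/2, 115/2]
L2 α=2/5: [1371/10, 427/10, 417/10]
L3 α=1/2: [3601/20, 2517/20, 867/20]
L4 α=1/2: [7501/40, 5097/40, 3687/40]
L5 α=5/8: [53703/320, 64091/320, 40661/320]
L6 α=3/5: [84423/800, 78491/800, 50261/800]
rounded: [106, 98, 63]

at x=2,y=1 over L1,L2,L3,L4,L5,L6:
L1 α=1/3: [73/3, 80, 232/3]
L2 α=5/8: [283/8, 495/8, 1137/8]
L3 α=3/4: [1099/32, 5247/32, 3177/32]
L4 α=1/2: [6667/64, 5279/64, 7945/64]
L5 α=4/5: [45067/320, 26271/320, 13833/320]
L6 α=1/3: [26329/160, 11157/160, 17033/480]
rounded: [165, 70, 35]

query (1,1) [L1,L2,L3] — begin 0,0,0
L1 α=1/2: [161/2, 77/2, 115/2]
L2 α=2/5: [1371/10, 427/10, 417/10]
L3 α=1/2: [3601/20, 2517/20, 867/20]
rounded: [180, 126, 43]


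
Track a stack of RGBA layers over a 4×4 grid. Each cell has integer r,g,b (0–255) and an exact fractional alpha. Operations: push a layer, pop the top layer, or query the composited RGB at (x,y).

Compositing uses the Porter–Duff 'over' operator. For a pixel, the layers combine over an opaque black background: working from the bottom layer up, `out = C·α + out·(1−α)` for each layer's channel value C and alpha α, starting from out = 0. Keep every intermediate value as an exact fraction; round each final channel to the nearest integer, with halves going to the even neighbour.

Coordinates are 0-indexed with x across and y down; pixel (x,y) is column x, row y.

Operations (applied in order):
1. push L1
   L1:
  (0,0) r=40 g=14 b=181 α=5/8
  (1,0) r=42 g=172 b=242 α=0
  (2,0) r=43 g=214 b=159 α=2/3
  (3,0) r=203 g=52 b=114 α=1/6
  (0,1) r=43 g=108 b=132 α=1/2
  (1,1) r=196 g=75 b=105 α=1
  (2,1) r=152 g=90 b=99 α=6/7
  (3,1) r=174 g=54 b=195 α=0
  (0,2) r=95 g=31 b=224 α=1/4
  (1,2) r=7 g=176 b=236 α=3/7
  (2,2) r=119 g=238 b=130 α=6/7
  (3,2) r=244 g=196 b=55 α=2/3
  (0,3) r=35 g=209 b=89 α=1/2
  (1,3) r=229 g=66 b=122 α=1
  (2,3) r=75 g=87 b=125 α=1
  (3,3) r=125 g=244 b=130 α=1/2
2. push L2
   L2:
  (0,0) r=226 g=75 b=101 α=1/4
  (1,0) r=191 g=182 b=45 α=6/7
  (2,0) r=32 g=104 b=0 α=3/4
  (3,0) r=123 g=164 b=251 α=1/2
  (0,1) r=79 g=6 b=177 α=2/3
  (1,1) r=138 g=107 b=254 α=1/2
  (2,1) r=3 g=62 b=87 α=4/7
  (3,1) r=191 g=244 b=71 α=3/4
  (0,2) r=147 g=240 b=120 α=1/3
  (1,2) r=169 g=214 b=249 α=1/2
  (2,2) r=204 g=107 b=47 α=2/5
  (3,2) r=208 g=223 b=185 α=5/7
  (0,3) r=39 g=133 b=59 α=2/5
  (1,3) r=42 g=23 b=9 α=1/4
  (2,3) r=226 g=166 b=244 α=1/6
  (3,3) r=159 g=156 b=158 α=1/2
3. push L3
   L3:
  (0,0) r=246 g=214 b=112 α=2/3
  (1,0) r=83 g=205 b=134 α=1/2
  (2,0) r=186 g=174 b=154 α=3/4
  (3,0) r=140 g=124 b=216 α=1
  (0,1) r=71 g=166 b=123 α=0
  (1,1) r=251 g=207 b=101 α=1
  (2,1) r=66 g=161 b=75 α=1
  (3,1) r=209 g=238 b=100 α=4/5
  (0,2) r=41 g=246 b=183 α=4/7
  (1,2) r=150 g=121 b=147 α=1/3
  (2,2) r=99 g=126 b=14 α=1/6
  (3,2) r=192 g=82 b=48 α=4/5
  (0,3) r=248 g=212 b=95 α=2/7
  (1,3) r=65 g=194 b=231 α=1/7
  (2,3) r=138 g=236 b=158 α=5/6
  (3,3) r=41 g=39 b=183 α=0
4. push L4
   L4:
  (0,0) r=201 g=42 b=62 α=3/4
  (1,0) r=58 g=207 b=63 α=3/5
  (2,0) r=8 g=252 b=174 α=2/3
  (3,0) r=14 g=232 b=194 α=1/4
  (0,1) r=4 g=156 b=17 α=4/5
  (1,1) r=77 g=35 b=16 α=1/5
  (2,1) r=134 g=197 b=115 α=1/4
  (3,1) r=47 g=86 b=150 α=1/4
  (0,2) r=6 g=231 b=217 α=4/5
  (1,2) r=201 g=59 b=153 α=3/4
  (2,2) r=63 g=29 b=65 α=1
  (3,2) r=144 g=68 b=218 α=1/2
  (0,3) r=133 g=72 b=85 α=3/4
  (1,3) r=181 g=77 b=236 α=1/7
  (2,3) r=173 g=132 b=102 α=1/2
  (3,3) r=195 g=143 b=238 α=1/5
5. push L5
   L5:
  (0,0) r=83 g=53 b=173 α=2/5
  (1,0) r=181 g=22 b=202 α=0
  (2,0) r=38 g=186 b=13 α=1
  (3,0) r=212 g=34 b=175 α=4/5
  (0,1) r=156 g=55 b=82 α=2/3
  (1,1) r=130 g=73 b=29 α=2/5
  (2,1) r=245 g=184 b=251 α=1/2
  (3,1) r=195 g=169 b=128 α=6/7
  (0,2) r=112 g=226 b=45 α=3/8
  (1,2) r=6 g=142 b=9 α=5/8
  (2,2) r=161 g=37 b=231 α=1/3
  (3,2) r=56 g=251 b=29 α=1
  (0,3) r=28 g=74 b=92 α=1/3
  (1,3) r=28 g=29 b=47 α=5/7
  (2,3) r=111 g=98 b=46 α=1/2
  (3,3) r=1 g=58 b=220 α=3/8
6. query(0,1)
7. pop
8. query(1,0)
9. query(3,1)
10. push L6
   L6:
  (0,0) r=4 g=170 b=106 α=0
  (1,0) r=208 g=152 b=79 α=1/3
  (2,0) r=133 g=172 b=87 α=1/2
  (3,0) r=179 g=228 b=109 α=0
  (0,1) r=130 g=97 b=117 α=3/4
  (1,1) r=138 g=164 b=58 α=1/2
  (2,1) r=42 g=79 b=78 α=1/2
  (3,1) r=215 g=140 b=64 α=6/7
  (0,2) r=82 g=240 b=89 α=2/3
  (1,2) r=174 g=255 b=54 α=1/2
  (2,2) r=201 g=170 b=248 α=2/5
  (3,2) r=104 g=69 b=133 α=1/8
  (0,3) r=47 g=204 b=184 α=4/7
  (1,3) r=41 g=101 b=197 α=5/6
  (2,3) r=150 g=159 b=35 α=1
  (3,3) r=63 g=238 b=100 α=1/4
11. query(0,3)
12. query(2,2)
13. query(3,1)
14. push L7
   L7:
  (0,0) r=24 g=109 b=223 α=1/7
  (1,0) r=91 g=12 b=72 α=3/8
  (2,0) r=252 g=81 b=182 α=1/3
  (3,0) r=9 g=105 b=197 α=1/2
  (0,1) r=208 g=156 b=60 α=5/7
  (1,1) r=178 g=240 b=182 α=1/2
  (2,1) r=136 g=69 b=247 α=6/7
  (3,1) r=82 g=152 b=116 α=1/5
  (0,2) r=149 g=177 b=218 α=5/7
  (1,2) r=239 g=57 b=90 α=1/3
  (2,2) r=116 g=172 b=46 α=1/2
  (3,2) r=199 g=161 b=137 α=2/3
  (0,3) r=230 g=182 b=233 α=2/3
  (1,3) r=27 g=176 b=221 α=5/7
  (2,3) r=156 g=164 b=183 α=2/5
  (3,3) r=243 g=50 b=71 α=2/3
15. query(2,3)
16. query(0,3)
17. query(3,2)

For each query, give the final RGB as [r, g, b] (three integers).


(0,1) stack=L1,L2,L3,L4,L5; from [0,0,0]:
L1 α=1/2: [43/2, 54, 66]
L2 α=2/3: [359/6, 22, 140]
L3 α=0: [359/6, 22, 140]
L4 α=4/5: [91/6, 646/5, 208/5]
L5 α=2/3: [1963/18, 1196/15, 1028/15]
= [109, 80, 69]

at x=1,y=0 over L1,L2,L3,L4:
after L1 α=0: [0, 0, 0]
after L2 α=6/7: [1146/7, 156, 270/7]
after L3 α=1/2: [1727/14, 361/2, 604/7]
after L4 α=3/5: [589/7, 982/5, 2531/35]
rounded: [84, 196, 72]

(3,1) stack=L1,L2,L3,L4; from [0,0,0]:
L1 α=0: [0, 0, 0]
L2 α=3/4: [573/4, 183, 213/4]
L3 α=4/5: [3917/20, 227, 1813/20]
L4 α=1/4: [12691/80, 767/4, 8439/80]
→ [159, 192, 105]

query (0,3) [L1,L2,L3,L4,L6] — begin 0,0,0
after L1 α=1/2: [35/2, 209/2, 89/2]
after L2 α=2/5: [261/10, 1159/10, 503/10]
after L3 α=2/7: [179/2, 2007/14, 883/14]
after L4 α=3/4: [977/8, 5031/56, 4453/56]
after L6 α=4/7: [4435/56, 60789/392, 54575/392]
→ [79, 155, 139]

(2,2) stack=L1,L2,L3,L4,L6; from [0,0,0]:
+L1 (α=6/7) → [102, 204, 780/7]
+L2 (α=2/5) → [714/5, 826/5, 2998/35]
+L3 (α=1/6) → [271/2, 476/3, 516/7]
+L4 (α=1) → [63, 29, 65]
+L6 (α=2/5) → [591/5, 427/5, 691/5]
= [118, 85, 138]

(3,1) stack=L1,L2,L3,L4,L6; from [0,0,0]:
after L1 α=0: [0, 0, 0]
after L2 α=3/4: [573/4, 183, 213/4]
after L3 α=4/5: [3917/20, 227, 1813/20]
after L4 α=1/4: [12691/80, 767/4, 8439/80]
after L6 α=6/7: [115891/560, 4127/28, 39159/560]
→ [207, 147, 70]

query (2,3) [L1,L2,L3,L4,L6,L7] — begin 0,0,0
+L1 (α=1) → [75, 87, 125]
+L2 (α=1/6) → [601/6, 601/6, 869/6]
+L3 (α=5/6) → [4741/36, 7681/36, 5609/36]
+L4 (α=1/2) → [10969/72, 12433/72, 9281/72]
+L6 (α=1) → [150, 159, 35]
+L7 (α=2/5) → [762/5, 161, 471/5]
→ [152, 161, 94]

(0,3) stack=L1,L2,L3,L4,L6,L7; from [0,0,0]:
after L1 α=1/2: [35/2, 209/2, 89/2]
after L2 α=2/5: [261/10, 1159/10, 503/10]
after L3 α=2/7: [179/2, 2007/14, 883/14]
after L4 α=3/4: [977/8, 5031/56, 4453/56]
after L6 α=4/7: [4435/56, 60789/392, 54575/392]
after L7 α=2/3: [10065/56, 203477/1176, 237247/1176]
= [180, 173, 202]

query (3,2) [L1,L2,L3,L4,L6,L7] — begin 0,0,0
+L1 (α=2/3) → [488/3, 392/3, 110/3]
+L2 (α=5/7) → [4096/21, 4129/21, 2995/21]
+L3 (α=4/5) → [20224/105, 11017/105, 7027/105]
+L4 (α=1/2) → [17672/105, 18157/210, 29917/210]
+L6 (α=1/8) → [2404/15, 20227/240, 33907/240]
+L7 (α=2/3) → [8374/45, 97507/720, 99667/720]
→ [186, 135, 138]


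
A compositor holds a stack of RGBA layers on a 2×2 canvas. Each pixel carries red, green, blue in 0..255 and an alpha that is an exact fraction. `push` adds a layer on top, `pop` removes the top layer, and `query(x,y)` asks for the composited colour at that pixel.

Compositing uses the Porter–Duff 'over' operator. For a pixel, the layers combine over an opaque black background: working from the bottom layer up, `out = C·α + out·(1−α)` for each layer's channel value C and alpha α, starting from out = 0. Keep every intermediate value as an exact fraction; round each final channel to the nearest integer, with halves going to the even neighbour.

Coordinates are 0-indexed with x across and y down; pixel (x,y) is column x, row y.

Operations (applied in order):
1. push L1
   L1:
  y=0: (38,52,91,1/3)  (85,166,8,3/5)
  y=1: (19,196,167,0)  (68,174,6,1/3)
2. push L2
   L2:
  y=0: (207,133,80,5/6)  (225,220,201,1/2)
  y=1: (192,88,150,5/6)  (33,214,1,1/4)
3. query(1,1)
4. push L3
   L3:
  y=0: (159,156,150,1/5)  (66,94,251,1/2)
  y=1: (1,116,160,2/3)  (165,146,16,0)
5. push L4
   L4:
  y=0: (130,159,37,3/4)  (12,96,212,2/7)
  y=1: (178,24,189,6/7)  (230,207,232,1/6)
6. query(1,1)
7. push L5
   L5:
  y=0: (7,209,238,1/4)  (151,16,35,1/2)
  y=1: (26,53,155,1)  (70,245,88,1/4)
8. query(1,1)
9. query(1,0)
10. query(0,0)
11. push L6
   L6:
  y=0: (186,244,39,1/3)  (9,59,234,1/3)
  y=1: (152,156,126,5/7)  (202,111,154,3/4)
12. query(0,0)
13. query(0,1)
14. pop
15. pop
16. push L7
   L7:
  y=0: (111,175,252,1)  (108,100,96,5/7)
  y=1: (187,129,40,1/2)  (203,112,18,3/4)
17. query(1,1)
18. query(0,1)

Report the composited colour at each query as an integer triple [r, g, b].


query (1,1) [L1,L2] — begin 0,0,0
after L1 α=1/3: [68/3, 58, 2]
after L2 α=1/4: [101/4, 97, 7/4]
= [25, 97, 2]

at x=1,y=1 over L1,L2,L3,L4:
+L1 (α=1/3) → [68/3, 58, 2]
+L2 (α=1/4) → [101/4, 97, 7/4]
+L3 (α=0) → [101/4, 97, 7/4]
+L4 (α=1/6) → [475/8, 346/3, 321/8]
= [59, 115, 40]

(1,1) stack=L1,L2,L3,L4,L5; from [0,0,0]:
L1 α=1/3: [68/3, 58, 2]
L2 α=1/4: [101/4, 97, 7/4]
L3 α=0: [101/4, 97, 7/4]
L4 α=1/6: [475/8, 346/3, 321/8]
L5 α=1/4: [1985/32, 591/4, 1667/32]
= [62, 148, 52]

at x=1,y=0 over L1,L2,L3,L4,L5:
L1 α=3/5: [51, 498/5, 24/5]
L2 α=1/2: [138, 799/5, 1029/10]
L3 α=1/2: [102, 1269/10, 3539/20]
L4 α=2/7: [534/7, 1653/14, 5235/28]
L5 α=1/2: [1591/14, 1877/28, 6215/56]
= [114, 67, 111]

query (0,0) [L1,L2,L3,L4,L5] — begin 0,0,0
after L1 α=1/3: [38/3, 52/3, 91/3]
after L2 α=5/6: [3143/18, 2047/18, 1291/18]
after L3 α=1/5: [7717/45, 5498/45, 3932/45]
after L4 α=3/4: [25267/180, 26963/180, 8927/180]
after L5 α=1/4: [25687/240, 39503/240, 23207/240]
= [107, 165, 97]

(0,0) stack=L1,L2,L3,L4,L5,L6; from [0,0,0]:
L1 α=1/3: [38/3, 52/3, 91/3]
L2 α=5/6: [3143/18, 2047/18, 1291/18]
L3 α=1/5: [7717/45, 5498/45, 3932/45]
L4 α=3/4: [25267/180, 26963/180, 8927/180]
L5 α=1/4: [25687/240, 39503/240, 23207/240]
L6 α=1/3: [48007/360, 68783/360, 27887/360]
rounded: [133, 191, 77]

query (0,1) [L1,L2,L3,L4,L5,L6] — begin 0,0,0
+L1 (α=0) → [0, 0, 0]
+L2 (α=5/6) → [160, 220/3, 125]
+L3 (α=2/3) → [54, 916/9, 445/3]
+L4 (α=6/7) → [1122/7, 316/9, 3847/21]
+L5 (α=1) → [26, 53, 155]
+L6 (α=5/7) → [116, 886/7, 940/7]
rounded: [116, 127, 134]

(1,1) stack=L1,L2,L3,L4,L7; from [0,0,0]:
L1 α=1/3: [68/3, 58, 2]
L2 α=1/4: [101/4, 97, 7/4]
L3 α=0: [101/4, 97, 7/4]
L4 α=1/6: [475/8, 346/3, 321/8]
L7 α=3/4: [5347/32, 677/6, 753/32]
rounded: [167, 113, 24]

at x=0,y=1 over L1,L2,L3,L4,L7:
L1 α=0: [0, 0, 0]
L2 α=5/6: [160, 220/3, 125]
L3 α=2/3: [54, 916/9, 445/3]
L4 α=6/7: [1122/7, 316/9, 3847/21]
L7 α=1/2: [2431/14, 1477/18, 4687/42]
→ [174, 82, 112]


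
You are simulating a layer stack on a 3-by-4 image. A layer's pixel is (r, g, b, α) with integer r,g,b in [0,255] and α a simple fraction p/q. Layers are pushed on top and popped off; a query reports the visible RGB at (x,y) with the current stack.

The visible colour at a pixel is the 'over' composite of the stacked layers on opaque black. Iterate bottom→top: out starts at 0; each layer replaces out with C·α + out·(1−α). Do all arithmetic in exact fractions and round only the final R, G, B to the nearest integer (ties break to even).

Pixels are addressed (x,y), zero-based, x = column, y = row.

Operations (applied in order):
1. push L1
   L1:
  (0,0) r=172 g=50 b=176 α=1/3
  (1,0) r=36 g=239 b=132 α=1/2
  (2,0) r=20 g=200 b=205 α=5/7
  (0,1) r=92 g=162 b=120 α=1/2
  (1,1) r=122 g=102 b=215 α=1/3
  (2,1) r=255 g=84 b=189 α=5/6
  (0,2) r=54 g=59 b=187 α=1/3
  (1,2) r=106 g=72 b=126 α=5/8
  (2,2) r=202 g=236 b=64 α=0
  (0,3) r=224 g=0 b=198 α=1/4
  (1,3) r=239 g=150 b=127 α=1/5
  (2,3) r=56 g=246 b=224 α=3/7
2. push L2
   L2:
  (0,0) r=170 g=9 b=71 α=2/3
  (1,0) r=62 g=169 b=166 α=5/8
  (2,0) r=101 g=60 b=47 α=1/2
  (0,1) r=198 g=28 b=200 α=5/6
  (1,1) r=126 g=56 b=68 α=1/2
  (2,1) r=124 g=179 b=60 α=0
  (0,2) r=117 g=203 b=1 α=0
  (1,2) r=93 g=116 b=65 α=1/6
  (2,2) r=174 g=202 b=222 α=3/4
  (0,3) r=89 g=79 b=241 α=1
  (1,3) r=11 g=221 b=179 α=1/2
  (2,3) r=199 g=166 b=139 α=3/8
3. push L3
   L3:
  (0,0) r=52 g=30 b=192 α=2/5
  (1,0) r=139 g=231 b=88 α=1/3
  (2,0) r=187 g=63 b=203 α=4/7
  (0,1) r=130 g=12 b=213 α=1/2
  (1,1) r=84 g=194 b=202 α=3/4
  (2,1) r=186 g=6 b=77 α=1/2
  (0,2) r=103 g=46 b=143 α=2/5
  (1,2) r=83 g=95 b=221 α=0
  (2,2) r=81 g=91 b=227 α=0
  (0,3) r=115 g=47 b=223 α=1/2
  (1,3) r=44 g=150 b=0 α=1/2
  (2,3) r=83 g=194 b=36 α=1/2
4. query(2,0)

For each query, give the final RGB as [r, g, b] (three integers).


query (2,0) [L1,L2,L3] — begin 0,0,0
after L1 α=5/7: [100/7, 1000/7, 1025/7]
after L2 α=1/2: [807/14, 710/7, 677/7]
after L3 α=4/7: [12893/98, 3894/49, 7715/49]
= [132, 79, 157]


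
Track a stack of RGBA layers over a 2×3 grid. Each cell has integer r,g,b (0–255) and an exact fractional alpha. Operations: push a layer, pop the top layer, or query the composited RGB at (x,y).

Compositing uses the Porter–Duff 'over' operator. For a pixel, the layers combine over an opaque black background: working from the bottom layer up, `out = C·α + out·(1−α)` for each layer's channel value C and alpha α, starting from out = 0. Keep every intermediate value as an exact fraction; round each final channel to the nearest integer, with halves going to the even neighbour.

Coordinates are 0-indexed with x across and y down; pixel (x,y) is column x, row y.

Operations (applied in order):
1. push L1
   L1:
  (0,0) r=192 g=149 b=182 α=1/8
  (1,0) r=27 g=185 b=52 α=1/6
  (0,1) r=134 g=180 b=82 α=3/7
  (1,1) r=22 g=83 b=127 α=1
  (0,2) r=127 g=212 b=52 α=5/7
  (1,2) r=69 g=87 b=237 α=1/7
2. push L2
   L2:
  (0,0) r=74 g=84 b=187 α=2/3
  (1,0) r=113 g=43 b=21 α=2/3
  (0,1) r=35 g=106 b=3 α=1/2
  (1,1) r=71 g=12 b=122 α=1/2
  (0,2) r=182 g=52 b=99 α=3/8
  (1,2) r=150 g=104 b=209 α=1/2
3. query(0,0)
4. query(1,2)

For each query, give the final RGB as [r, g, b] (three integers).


query (0,0) [L1,L2] — begin 0,0,0
after L1 α=1/8: [24, 149/8, 91/4]
after L2 α=2/3: [172/3, 1493/24, 529/4]
= [57, 62, 132]

(1,2) stack=L1,L2; from [0,0,0]:
+L1 (α=1/7) → [69/7, 87/7, 237/7]
+L2 (α=1/2) → [1119/14, 815/14, 850/7]
→ [80, 58, 121]


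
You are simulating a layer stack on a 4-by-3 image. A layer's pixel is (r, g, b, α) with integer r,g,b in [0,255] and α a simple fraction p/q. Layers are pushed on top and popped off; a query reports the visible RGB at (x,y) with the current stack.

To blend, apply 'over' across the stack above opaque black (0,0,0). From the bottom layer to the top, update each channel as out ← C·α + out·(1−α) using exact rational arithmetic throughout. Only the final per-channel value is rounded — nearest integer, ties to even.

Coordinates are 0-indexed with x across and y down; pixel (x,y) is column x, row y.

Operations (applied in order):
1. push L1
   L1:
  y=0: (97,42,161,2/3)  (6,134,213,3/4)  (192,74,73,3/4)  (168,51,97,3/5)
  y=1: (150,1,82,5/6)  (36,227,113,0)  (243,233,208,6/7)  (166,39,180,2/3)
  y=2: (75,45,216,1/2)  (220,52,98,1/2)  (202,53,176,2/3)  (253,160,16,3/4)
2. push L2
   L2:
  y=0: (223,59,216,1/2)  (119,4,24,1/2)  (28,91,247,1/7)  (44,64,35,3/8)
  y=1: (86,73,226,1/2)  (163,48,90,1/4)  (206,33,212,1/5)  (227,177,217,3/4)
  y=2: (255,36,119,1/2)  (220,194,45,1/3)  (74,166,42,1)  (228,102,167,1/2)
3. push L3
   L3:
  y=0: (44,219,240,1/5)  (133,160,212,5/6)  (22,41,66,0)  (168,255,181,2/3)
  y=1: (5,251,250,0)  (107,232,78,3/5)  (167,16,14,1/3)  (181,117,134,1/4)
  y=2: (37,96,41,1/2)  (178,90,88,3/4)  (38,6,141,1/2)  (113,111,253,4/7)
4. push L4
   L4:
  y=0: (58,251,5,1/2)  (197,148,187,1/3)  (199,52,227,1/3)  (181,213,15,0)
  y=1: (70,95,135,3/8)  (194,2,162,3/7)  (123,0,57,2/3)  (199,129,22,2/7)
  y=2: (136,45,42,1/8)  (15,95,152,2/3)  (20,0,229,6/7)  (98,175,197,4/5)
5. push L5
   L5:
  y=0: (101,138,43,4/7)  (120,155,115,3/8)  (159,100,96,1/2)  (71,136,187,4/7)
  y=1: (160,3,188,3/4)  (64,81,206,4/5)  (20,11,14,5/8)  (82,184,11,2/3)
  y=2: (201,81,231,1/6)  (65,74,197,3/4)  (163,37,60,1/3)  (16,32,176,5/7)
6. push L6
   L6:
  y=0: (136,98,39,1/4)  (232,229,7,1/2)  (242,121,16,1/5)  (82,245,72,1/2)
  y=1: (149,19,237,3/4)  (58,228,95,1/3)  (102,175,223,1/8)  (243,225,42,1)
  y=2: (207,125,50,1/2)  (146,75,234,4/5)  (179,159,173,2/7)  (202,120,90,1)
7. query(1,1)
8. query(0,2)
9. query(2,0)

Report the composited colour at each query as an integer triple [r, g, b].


query (1,1) [L1,L2,L3,L4,L5,L6] — begin 0,0,0
after L1 α=0: [0, 0, 0]
after L2 α=1/4: [163/4, 12, 45/2]
after L3 α=3/5: [161/2, 144, 279/5]
after L4 α=3/7: [904/7, 582/7, 3546/35]
after L5 α=4/5: [2696/35, 570/7, 32386/175]
after L6 α=1/3: [2474/35, 912/7, 81397/525]
→ [71, 130, 155]

at x=0,y=2 over L1,L2,L3,L4,L5,L6:
after L1 α=1/2: [75/2, 45/2, 108]
after L2 α=1/2: [585/4, 117/4, 227/2]
after L3 α=1/2: [733/8, 501/8, 309/4]
after L4 α=1/8: [6219/64, 3867/64, 2331/32]
after L5 α=1/6: [14653/128, 8173/128, 6349/64]
after L6 α=1/2: [41149/256, 24173/256, 9549/128]
rounded: [161, 94, 75]

at x=2,y=0 over L1,L2,L3,L4,L5,L6:
+L1 (α=3/4) → [144, 111/2, 219/4]
+L2 (α=1/7) → [892/7, 424/7, 1151/14]
+L3 (α=0) → [892/7, 424/7, 1151/14]
+L4 (α=1/3) → [1059/7, 404/7, 2740/21]
+L5 (α=1/2) → [1086/7, 552/7, 2378/21]
+L6 (α=1/5) → [6038/35, 611/7, 9848/105]
rounded: [173, 87, 94]
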